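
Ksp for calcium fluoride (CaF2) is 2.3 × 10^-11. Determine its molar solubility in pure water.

CaF2(s) ⇌ Ca^2+(aq) + 2 F^-(aq)
Ksp = [Ca^2+][F^-]^2
Let s = molar solubility. Then [Ca^2+] = s and [F^-] = 2s.
Substituting: Ksp = s(2s)^2 = 4s^3
s^3 = 2.3 × 10^-11 / 4, so s = 1.8 × 10^-4 M

1.8 × 10^-4 M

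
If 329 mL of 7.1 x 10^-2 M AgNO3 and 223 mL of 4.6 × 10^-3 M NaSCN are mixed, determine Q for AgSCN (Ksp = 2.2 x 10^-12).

Total volume = 329 + 223 = 552 mL.
[Ag^+] = 7.1 × 10^-2 × (329/552) = 4.23 x 10^-2 M
[SCN^-] = 4.6 x 10^-3 × (223/552) = 1.86 × 10^-3 M
AgSCN(s) ⇌ Ag^+(aq) + SCN^-(aq), so Q = [Ag^+][SCN^-]
Q = (4.23 x 10^-2)(1.86 × 10^-3) = 7.9 × 10^-5
Q > Ksp, so AgSCN will precipitate.

Q = 7.9 × 10^-5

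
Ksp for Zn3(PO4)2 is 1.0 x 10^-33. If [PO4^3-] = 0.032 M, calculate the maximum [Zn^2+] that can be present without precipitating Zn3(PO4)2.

Zn3(PO4)2(s) ⇌ 3 Zn^2+(aq) + 2 PO4^3-(aq)
Ksp = [Zn^2+]^3[PO4^3-]^2
Precipitation begins when Q = Ksp. With [PO4^3-] = 0.032 M:
1.0 x 10^-33 = (0.032)^2 × [Zn^2+]^3
[Zn^2+] = (1.0 x 10^-33 / 1.02 × 10^-3)^(1/3) = 9.9 x 10^-11 M

[Zn^2+] = 9.9 × 10^-11 M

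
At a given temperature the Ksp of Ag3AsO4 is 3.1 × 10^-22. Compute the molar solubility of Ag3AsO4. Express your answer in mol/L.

s = 1.8 × 10^-6 M

Ag3AsO4(s) ⇌ 3 Ag^+ + AsO4^3-
Ksp = [Ag^+]^3[AsO4^3-]
With molar solubility s: [Ag^+] = 3s, [AsO4^3-] = s.
Substituting: Ksp = (3s)^3s = 27s^4
s^4 = 3.1 × 10^-22 / 27, so s = 1.8 × 10^-6 M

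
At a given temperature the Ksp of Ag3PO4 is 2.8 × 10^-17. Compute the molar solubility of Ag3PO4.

Ag3PO4(s) ⇌ 3 Ag^+ + PO4^3-
Ksp = [Ag^+]^3[PO4^3-]
For each mole of Ag3PO4 that dissolves: [Ag^+] = 3s, [PO4^3-] = s.
Substituting: Ksp = (3s)^3s = 27s^4
s = (2.8 × 10^-17 / 27)^(1/4) = 3.2 × 10^-5 M

s ≈ 3.2 × 10^-5 M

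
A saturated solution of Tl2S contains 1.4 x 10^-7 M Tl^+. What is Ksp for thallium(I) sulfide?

Tl2S(s) ⇌ 2 Tl^+(aq) + S^2-(aq)
Stoichiometry gives [S^2-] = (1/2)[Tl^+] = 7.00 x 10^-8 M.
Ksp = [Tl^+]^2[S^2-]
Ksp = (1.4 × 10^-7)^2 × 7.00 × 10^-8 = 1.4 × 10^-21

1.4e-21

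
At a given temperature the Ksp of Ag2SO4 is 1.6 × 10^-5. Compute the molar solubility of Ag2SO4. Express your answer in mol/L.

s ≈ 0.016 M

Ag2SO4(s) ⇌ 2 Ag^+ + SO4^2-
Ksp = [Ag^+]^2[SO4^2-]
If s mol/L of Ag2SO4 dissolves, [Ag^+] = 2s and [SO4^2-] = s.
So Ksp = (2s)^2 × s = 4s^3
s = (1.6 × 10^-5 / 4)^(1/3) = 1.6 × 10^-2 M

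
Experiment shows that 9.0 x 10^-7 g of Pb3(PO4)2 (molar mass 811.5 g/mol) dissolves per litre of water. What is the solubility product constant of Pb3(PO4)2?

Molar solubility s = (9.0 × 10^-7 g/L) / (811.5 g/mol) = 1.11 x 10^-9 M.
Pb3(PO4)2(s) <=> 3 Pb^2+ + 2 PO4^3-
With molar solubility s: [Pb^2+] = 3s, [PO4^3-] = 2s.
Ksp = [Pb^2+]^3[PO4^3-]^2
Substituting: Ksp = (3s)^3(2s)^2 = 108s^5
With s = 1.11 × 10^-9: Ksp = 1.8 × 10^-43

Ksp ≈ 1.8 x 10^-43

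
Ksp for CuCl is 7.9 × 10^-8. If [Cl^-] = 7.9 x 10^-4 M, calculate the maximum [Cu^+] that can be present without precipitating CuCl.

CuCl(s) ⇌ Cu^+ + Cl^-
Ksp = [Cu^+][Cl^-]
Precipitation begins when Q = Ksp. With [Cl^-] = 7.9 x 10^-4 M:
7.9 × 10^-8 = (7.9 x 10^-4) × [Cu^+]
[Cu^+] = (7.9 × 10^-8 / 7.9 x 10^-4) = 1.0 × 10^-4 M

[Cu^+] ≈ 1.0e-4 M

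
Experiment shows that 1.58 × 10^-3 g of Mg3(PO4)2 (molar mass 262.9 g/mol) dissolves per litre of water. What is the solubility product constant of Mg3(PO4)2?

Molar solubility s = (1.58 x 10^-3 g/L) / (262.9 g/mol) = 6.010 × 10^-6 M.
Mg3(PO4)2(s) ⇌ 3 Mg^2+(aq) + 2 PO4^3-(aq)
If s mol/L of Mg3(PO4)2 dissolves, [Mg^2+] = 3s and [PO4^3-] = 2s.
Ksp = [Mg^2+]^3[PO4^3-]^2
So Ksp = (3s)^3 × (2s)^2 = 108s^5
With s = 6.010 × 10^-6: Ksp = 8.47 x 10^-25

Ksp = 8.47e-25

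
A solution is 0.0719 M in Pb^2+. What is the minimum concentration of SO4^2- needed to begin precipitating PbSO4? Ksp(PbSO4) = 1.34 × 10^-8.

1.86e-7 M

PbSO4(s) ⇌ Pb^2+ + SO4^2-
Ksp = [Pb^2+][SO4^2-]
Precipitation begins when Q = Ksp. With [Pb^2+] = 0.0719 M:
1.34 × 10^-8 = (0.0719) × [SO4^2-]
[SO4^2-] = (1.34 × 10^-8 / 7.19 × 10^-2) = 1.86 × 10^-7 M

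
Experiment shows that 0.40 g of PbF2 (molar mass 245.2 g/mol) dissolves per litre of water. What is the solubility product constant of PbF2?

Ksp = 1.7 × 10^-8

Molar solubility s = (4.0 × 10^-1 g/L) / (245.2 g/mol) = 1.63 x 10^-3 M.
PbF2(s) ⇌ Pb^2+ + 2 F^-
For each mole of PbF2 that dissolves: [Pb^2+] = s, [F^-] = 2s.
Ksp = [Pb^2+][F^-]^2
Substituting: Ksp = s(2s)^2 = 4s^3
With s = 1.63 × 10^-3: Ksp = 1.7 × 10^-8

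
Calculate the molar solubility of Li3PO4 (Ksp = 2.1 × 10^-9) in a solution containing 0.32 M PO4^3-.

s ≈ 6.2 × 10^-4 M

Li3PO4(s) ⇌ 3 Li^+(aq) + PO4^3-(aq)
Ksp = [Li^+]^3[PO4^3-]
Let s = moles of Li3PO4 that dissolve per litre. [Li^+] = 3s, [PO4^3-] = 0.32 + s ≈ 0.32 (since the PO4^3- already present dominates).
Ksp ≈ (3s)^3 × 0.32
s = 6.2 × 10^-4 M
Check: s = 6.2 x 10^-4 ≪ 0.32, so the approximation is valid.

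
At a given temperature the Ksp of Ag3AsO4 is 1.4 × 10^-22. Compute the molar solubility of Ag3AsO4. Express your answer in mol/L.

Ag3AsO4(s) <=> 3 Ag^+ + AsO4^3-
Ksp = [Ag^+]^3[AsO4^3-]
Let s = molar solubility. Then [Ag^+] = 3s and [AsO4^3-] = s.
So Ksp = (3s)^3 × s = 27s^4
s^4 = 1.4 × 10^-22 / 27, so s = 1.5 x 10^-6 M

s ≈ 1.5 × 10^-6 M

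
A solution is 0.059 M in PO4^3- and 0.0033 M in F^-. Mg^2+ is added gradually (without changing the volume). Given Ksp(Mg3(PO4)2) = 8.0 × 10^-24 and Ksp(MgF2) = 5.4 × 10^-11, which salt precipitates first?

Precipitation of each salt starts when its ion product equals its Ksp.
For Mg3(PO4)2: 8.0 × 10^-24 = (0.059)^2 × [Mg^2+]^3  ⇒  [Mg^2+] = 1.3 × 10^-7 M.
For MgF2: 5.4 × 10^-11 = (0.0033)^2 × [Mg^2+]  ⇒  [Mg^2+] = 5.0 x 10^-6 M.
The salt with the lower threshold [Mg^2+] precipitates first: Mg3(PO4)2.

Mg3(PO4)2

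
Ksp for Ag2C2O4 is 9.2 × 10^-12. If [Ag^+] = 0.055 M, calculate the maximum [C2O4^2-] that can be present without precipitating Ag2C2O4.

Ag2C2O4(s) ⇌ 2 Ag^+ + C2O4^2-
Ksp = [Ag^+]^2[C2O4^2-]
Precipitation begins when Q = Ksp. With [Ag^+] = 0.055 M:
9.2 × 10^-12 = (0.055)^2 × [C2O4^2-]
[C2O4^2-] = (9.2 × 10^-12 / 3.03 x 10^-3) = 3.0 × 10^-9 M

[C2O4^2-] ≈ 3.0 × 10^-9 M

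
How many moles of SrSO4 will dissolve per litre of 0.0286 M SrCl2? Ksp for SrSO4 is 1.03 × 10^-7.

SrSO4(s) ⇌ Sr^2+ + SO4^2-
Ksp = [Sr^2+][SO4^2-]
If s mol/L dissolves here, [Sr^2+] = 0.0286 + s ≈ 0.0286, [SO4^2-] = s (Ksp is small, so little additional dissolves).
Ksp ≈ 0.0286 × s
s = 3.60 × 10^-6 M
Check: s = 3.6 x 10^-6 ≪ 0.0286, so the approximation is valid.

3.60e-6 M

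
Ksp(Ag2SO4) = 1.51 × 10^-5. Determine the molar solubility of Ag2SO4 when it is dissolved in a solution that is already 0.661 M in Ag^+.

s ≈ 3.46e-5 M

Ag2SO4(s) ⇌ 2 Ag^+(aq) + SO4^2-(aq)
Ksp = [Ag^+]^2[SO4^2-]
If s mol/L dissolves here, [Ag^+] = 0.661 + 2s ≈ 0.661, [SO4^2-] = s (Ksp is small, so little additional dissolves).
Ksp ≈ (0.661)^2 × s
s = 3.46 x 10^-5 M
Check: 2s = 6.9 × 10^-5 ≪ 0.661, so the approximation is valid.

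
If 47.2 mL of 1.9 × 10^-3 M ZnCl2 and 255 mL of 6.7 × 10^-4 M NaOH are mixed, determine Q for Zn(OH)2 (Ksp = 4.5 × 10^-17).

Total volume = 47.2 + 255 = 302.2 mL.
[Zn^2+] = 1.9 x 10^-3 × (47.2/302.2) = 2.97 × 10^-4 M
[OH^-] = 6.7 × 10^-4 × (255/302.2) = 5.65 × 10^-4 M
Zn(OH)2(s) ⇌ Zn^2+ + 2 OH^-, so Q = [Zn^2+][OH^-]^2
Q = (2.97 x 10^-4)(5.65 × 10^-4)^2 = 9.5 × 10^-11
Q > Ksp, so Zn(OH)2 will precipitate.

Q ≈ 9.5e-11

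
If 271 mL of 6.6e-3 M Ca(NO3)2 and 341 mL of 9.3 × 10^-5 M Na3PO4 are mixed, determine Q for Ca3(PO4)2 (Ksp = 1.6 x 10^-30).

Total volume = 271 + 341 = 612 mL.
[Ca^2+] = 6.6 × 10^-3 × (271/612) = 2.92 × 10^-3 M
[PO4^3-] = 9.3 × 10^-5 × (341/612) = 5.18 × 10^-5 M
Ca3(PO4)2(s) ⇌ 3 Ca^2+ + 2 PO4^3-, so Q = [Ca^2+]^3[PO4^3-]^2
Q = (2.92 x 10^-3)^3(5.18 x 10^-5)^2 = 6.7 × 10^-17
Q > Ksp, so Ca3(PO4)2 will precipitate.

Q ≈ 6.7 × 10^-17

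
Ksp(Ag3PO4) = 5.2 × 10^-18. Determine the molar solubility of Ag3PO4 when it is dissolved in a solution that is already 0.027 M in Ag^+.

Ag3PO4(s) ⇌ 3 Ag^+(aq) + PO4^3-(aq)
Ksp = [Ag^+]^3[PO4^3-]
Let s = moles of Ag3PO4 that dissolve per litre. [Ag^+] = 0.027 + 3s ≈ 0.027, [PO4^3-] = s (common-ion effect: Ag^+ is already 0.027 M).
Ksp ≈ (0.027)^3 × s
s = 2.6 × 10^-13 M
Check: 3s = 7.9 × 10^-13 ≪ 0.027, so the approximation is valid.

s = 2.6 × 10^-13 M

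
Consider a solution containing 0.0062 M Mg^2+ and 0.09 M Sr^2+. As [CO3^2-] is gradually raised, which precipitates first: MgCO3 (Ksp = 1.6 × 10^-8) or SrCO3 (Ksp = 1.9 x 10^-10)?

SrCO3

Precipitation of each salt starts when its ion product equals its Ksp.
For MgCO3: 1.6 × 10^-8 = 0.0062 × [CO3^2-]  ⇒  [CO3^2-] = 2.6 x 10^-6 M.
For SrCO3: 1.9 x 10^-10 = 0.09 × [CO3^2-]  ⇒  [CO3^2-] = 2.1 × 10^-9 M.
The salt with the lower threshold [CO3^2-] precipitates first: SrCO3.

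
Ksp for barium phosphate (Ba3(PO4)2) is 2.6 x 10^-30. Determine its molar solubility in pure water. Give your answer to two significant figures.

Ba3(PO4)2(s) <=> 3 Ba^2+ + 2 PO4^3-
Ksp = [Ba^2+]^3[PO4^3-]^2
Let s = molar solubility. Then [Ba^2+] = 3s and [PO4^3-] = 2s.
Ksp = (3s)^3(2s)^2 = 108s^5
Solving, s = (2.6 x 10^-30/108)^(1/5) = 4.7 x 10^-7 M

s ≈ 4.7 × 10^-7 M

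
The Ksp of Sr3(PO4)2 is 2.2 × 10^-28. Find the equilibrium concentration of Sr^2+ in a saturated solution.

[Sr^2+] ≈ 3.5 × 10^-6 M

Sr3(PO4)2(s) <=> 3 Sr^2+(aq) + 2 PO4^3-(aq)
Ksp = [Sr^2+]^3[PO4^3-]^2
Let s = molar solubility. Then [Sr^2+] = 3s and [PO4^3-] = 2s.
Substituting: Ksp = (3s)^3(2s)^2 = 108s^5
s^5 = 2.2 × 10^-28 / 108, so s = 1.15 x 10^-6 M
[Sr^2+] = 3s = 3.5 x 10^-6 M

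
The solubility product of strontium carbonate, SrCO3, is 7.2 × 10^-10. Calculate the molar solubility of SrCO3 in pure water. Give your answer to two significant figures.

s ≈ 2.7 × 10^-5 M

SrCO3(s) ⇌ Sr^2+ + CO3^2-
Ksp = [Sr^2+][CO3^2-]
Let s = molar solubility. Then [Sr^2+] = s and [CO3^2-] = s.
Ksp = s × s = s^2
s = (7.2 × 10^-10)^(1/2) = 2.7 × 10^-5 M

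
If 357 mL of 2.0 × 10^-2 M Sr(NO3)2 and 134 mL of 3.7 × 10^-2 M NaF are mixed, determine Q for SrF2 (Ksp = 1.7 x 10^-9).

1.5e-6

Total volume = 357 + 134 = 491 mL.
[Sr^2+] = 2.0 x 10^-2 × (357/491) = 1.45 × 10^-2 M
[F^-] = 3.7 × 10^-2 × (134/491) = 1.01 × 10^-2 M
SrF2(s) <=> Sr^2+ + 2 F^-, so Q = [Sr^2+][F^-]^2
Q = (1.45 × 10^-2)(1.01 × 10^-2)^2 = 1.5 × 10^-6
Q > Ksp, so SrF2 will precipitate.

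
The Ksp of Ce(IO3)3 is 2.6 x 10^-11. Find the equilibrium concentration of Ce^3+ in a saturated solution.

[Ce^3+] ≈ 9.9 x 10^-4 M

Ce(IO3)3(s) ⇌ Ce^3+(aq) + 3 IO3^-(aq)
Ksp = [Ce^3+][IO3^-]^3
Let s = molar solubility. Then [Ce^3+] = s and [IO3^-] = 3s.
Ksp = s(3s)^3 = 27s^4
Solving, s = (2.6 x 10^-11/27)^(1/4) = 9.91 × 10^-4 M
[Ce^3+] = s = 9.9 x 10^-4 M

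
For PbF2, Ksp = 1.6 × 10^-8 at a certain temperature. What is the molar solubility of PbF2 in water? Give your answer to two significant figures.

1.6e-3 M

PbF2(s) ⇌ Pb^2+(aq) + 2 F^-(aq)
Ksp = [Pb^2+][F^-]^2
For each mole of PbF2 that dissolves: [Pb^2+] = s, [F^-] = 2s.
Substituting: Ksp = s(2s)^2 = 4s^3
Solving, s = (1.6 × 10^-8/4)^(1/3) = 1.6 × 10^-3 M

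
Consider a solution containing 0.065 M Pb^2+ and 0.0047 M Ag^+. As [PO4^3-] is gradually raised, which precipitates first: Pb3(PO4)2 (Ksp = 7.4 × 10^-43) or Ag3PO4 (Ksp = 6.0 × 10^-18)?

Pb3(PO4)2

Precipitation of each salt starts when its ion product equals its Ksp.
For Pb3(PO4)2: 7.4 × 10^-43 = (0.065)^3 × [PO4^3-]^2  ⇒  [PO4^3-] = 5.2 x 10^-20 M.
For Ag3PO4: 6.0 × 10^-18 = (0.0047)^3 × [PO4^3-]  ⇒  [PO4^3-] = 5.8 x 10^-11 M.
The salt with the lower threshold [PO4^3-] precipitates first: Pb3(PO4)2.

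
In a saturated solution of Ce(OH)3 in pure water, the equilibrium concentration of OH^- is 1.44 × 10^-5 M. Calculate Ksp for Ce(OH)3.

Ksp = 1.43e-20

Ce(OH)3(s) ⇌ Ce^3+(aq) + 3 OH^-(aq)
Stoichiometry gives [Ce^3+] = (1/3)[OH^-] = 4.800 × 10^-6 M.
Ksp = [Ce^3+][OH^-]^3
Ksp = 4.800 × 10^-6 × (1.44 × 10^-5)^3 = 1.43 x 10^-20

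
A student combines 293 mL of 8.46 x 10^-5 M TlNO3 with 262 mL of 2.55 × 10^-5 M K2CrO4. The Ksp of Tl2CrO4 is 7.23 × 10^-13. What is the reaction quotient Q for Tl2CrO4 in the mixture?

2.40 × 10^-14

Total volume = 293 + 262 = 555 mL.
[Tl^+] = 8.46 × 10^-5 × (293/555) = 4.466 x 10^-5 M
[CrO4^2-] = 2.55 × 10^-5 × (262/555) = 1.204 × 10^-5 M
Tl2CrO4(s) <=> 2 Tl^+ + CrO4^2-, so Q = [Tl^+]^2[CrO4^2-]
Q = (4.466 × 10^-5)^2(1.204 × 10^-5) = 2.40 × 10^-14
Q < Ksp, so no precipitate of Tl2CrO4 forms.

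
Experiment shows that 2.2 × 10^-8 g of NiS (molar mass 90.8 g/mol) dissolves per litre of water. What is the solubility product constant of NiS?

Molar solubility s = (2.2 × 10^-8 g/L) / (90.8 g/mol) = 2.42 × 10^-10 M.
NiS(s) ⇌ Ni^2+ + S^2-
Let s = molar solubility. Then [Ni^2+] = s and [S^2-] = s.
Ksp = [Ni^2+][S^2-]
Ksp = (s)(s) = s^2
With s = 2.42 × 10^-10: Ksp = 5.9 × 10^-20

Ksp ≈ 5.9 x 10^-20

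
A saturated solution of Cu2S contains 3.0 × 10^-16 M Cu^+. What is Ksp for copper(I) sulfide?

Cu2S(s) ⇌ 2 Cu^+ + S^2-
Stoichiometry gives [S^2-] = (1/2)[Cu^+] = 1.50 × 10^-16 M.
Ksp = [Cu^+]^2[S^2-]
Ksp = (3.0 × 10^-16)^2 × 1.50 × 10^-16 = 1.4 × 10^-47

1.4e-47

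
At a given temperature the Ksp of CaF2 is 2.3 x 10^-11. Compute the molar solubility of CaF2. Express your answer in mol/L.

1.8e-4 M

CaF2(s) ⇌ Ca^2+(aq) + 2 F^-(aq)
Ksp = [Ca^2+][F^-]^2
Let s = molar solubility. Then [Ca^2+] = s and [F^-] = 2s.
Substituting: Ksp = s(2s)^2 = 4s^3
s^3 = 2.3 x 10^-11 / 4, so s = 1.8 × 10^-4 M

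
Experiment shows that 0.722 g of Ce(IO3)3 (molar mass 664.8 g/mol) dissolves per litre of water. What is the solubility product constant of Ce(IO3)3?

Molar solubility s = (7.22 x 10^-1 g/L) / (664.8 g/mol) = 1.086 × 10^-3 M.
Ce(IO3)3(s) ⇌ Ce^3+(aq) + 3 IO3^-(aq)
If s mol/L of Ce(IO3)3 dissolves, [Ce^3+] = s and [IO3^-] = 3s.
Ksp = [Ce^3+][IO3^-]^3
Substituting: Ksp = s(3s)^3 = 27s^4
Ksp = 27 × (1.086 x 10^-3)^4 = 3.76 × 10^-11

Ksp = 3.76 x 10^-11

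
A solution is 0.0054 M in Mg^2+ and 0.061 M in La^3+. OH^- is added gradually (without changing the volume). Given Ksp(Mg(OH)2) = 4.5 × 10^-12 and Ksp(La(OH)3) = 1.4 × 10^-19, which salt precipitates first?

La(OH)3

Each salt begins to precipitate when Q = Ksp, i.e. when [OH^-] reaches its threshold.
For Mg(OH)2: 4.5 × 10^-12 = 0.0054 × [OH^-]^2  ⇒  [OH^-] = 2.9 × 10^-5 M.
For La(OH)3: 1.4 × 10^-19 = 0.061 × [OH^-]^3  ⇒  [OH^-] = 1.3 × 10^-6 M.
The salt with the lower threshold [OH^-] precipitates first: La(OH)3.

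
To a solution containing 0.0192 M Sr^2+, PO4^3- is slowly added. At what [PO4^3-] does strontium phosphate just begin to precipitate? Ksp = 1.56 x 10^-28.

[PO4^3-] = 4.69 × 10^-12 M

Sr3(PO4)2(s) ⇌ 3 Sr^2+ + 2 PO4^3-
Ksp = [Sr^2+]^3[PO4^3-]^2
Precipitation begins when Q = Ksp. With [Sr^2+] = 0.0192 M:
1.56 x 10^-28 = (0.0192)^3 × [PO4^3-]^2
[PO4^3-] = (1.56 x 10^-28 / 7.078 × 10^-6)^(1/2) = 4.69 x 10^-12 M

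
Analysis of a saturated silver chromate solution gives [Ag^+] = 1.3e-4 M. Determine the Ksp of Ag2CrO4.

Ag2CrO4(s) ⇌ 2 Ag^+(aq) + CrO4^2-(aq)
Stoichiometry gives [CrO4^2-] = (1/2)[Ag^+] = 6.50 × 10^-5 M.
Ksp = [Ag^+]^2[CrO4^2-]
Ksp = (1.3 × 10^-4)^2 × 6.50 x 10^-5 = 1.1 × 10^-12

1.1 x 10^-12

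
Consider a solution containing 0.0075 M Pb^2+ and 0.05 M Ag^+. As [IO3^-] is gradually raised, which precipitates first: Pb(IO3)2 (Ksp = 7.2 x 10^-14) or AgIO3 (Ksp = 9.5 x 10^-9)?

AgIO3

Precipitation of each salt starts when its ion product equals its Ksp.
For Pb(IO3)2: 7.2 x 10^-14 = 0.0075 × [IO3^-]^2  ⇒  [IO3^-] = 3.1 × 10^-6 M.
For AgIO3: 9.5 x 10^-9 = 0.05 × [IO3^-]  ⇒  [IO3^-] = 1.9 x 10^-7 M.
The salt with the lower threshold [IO3^-] precipitates first: AgIO3.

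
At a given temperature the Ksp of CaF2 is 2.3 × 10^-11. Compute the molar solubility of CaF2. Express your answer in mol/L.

s ≈ 1.8 × 10^-4 M

CaF2(s) <=> Ca^2+(aq) + 2 F^-(aq)
Ksp = [Ca^2+][F^-]^2
Let s = molar solubility. Then [Ca^2+] = s and [F^-] = 2s.
So Ksp = s × (2s)^2 = 4s^3
Solving, s = (2.3 × 10^-11/4)^(1/3) = 1.8 x 10^-4 M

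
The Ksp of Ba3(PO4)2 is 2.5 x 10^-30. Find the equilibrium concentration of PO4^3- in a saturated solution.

[PO4^3-] = 9.4 × 10^-7 M

Ba3(PO4)2(s) ⇌ 3 Ba^2+ + 2 PO4^3-
Ksp = [Ba^2+]^3[PO4^3-]^2
Let s = molar solubility. Then [Ba^2+] = 3s and [PO4^3-] = 2s.
So Ksp = (3s)^3 × (2s)^2 = 108s^5
s^5 = 2.5 x 10^-30 / 108, so s = 4.71 x 10^-7 M
[PO4^3-] = 2s = 9.4 × 10^-7 M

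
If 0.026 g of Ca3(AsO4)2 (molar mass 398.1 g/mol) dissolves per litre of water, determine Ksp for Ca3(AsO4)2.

1.3 × 10^-19

Molar solubility s = (2.6 × 10^-2 g/L) / (398.1 g/mol) = 6.53 x 10^-5 M.
Ca3(AsO4)2(s) <=> 3 Ca^2+(aq) + 2 AsO4^3-(aq)
If s mol/L of Ca3(AsO4)2 dissolves, [Ca^2+] = 3s and [AsO4^3-] = 2s.
Ksp = [Ca^2+]^3[AsO4^3-]^2
So Ksp = (3s)^3 × (2s)^2 = 108s^5
With s = 6.53 x 10^-5: Ksp = 1.3 × 10^-19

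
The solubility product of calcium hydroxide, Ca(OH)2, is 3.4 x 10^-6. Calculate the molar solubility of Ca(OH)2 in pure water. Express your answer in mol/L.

Ca(OH)2(s) <=> Ca^2+ + 2 OH^-
Ksp = [Ca^2+][OH^-]^2
Let s = molar solubility. Then [Ca^2+] = s and [OH^-] = 2s.
So Ksp = s × (2s)^2 = 4s^3
s^3 = 3.4 x 10^-6 / 4, so s = 9.5 × 10^-3 M

9.5 × 10^-3 M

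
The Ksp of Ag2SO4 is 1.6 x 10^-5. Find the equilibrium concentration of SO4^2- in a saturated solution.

Ag2SO4(s) ⇌ 2 Ag^+ + SO4^2-
Ksp = [Ag^+]^2[SO4^2-]
Let s = molar solubility. Then [Ag^+] = 2s and [SO4^2-] = s.
So Ksp = (2s)^2 × s = 4s^3
Solving, s = (1.6 x 10^-5/4)^(1/3) = 1.59 × 10^-2 M
[SO4^2-] = s = 1.6 × 10^-2 M

1.6 x 10^-2 M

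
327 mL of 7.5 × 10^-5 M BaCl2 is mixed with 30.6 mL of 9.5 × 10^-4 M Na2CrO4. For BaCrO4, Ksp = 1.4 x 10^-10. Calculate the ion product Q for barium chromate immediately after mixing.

Q = 5.6e-9

Total volume = 327 + 30.6 = 357.6 mL.
[Ba^2+] = 7.5 x 10^-5 × (327/357.6) = 6.86 x 10^-5 M
[CrO4^2-] = 9.5 × 10^-4 × (30.6/357.6) = 8.13 × 10^-5 M
BaCrO4(s) <=> Ba^2+ + CrO4^2-, so Q = [Ba^2+][CrO4^2-]
Q = (6.86 x 10^-5)(8.13 × 10^-5) = 5.6 × 10^-9
Q > Ksp, so BaCrO4 will precipitate.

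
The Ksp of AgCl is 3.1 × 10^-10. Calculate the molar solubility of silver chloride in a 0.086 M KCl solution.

AgCl(s) ⇌ Ag^+ + Cl^-
Ksp = [Ag^+][Cl^-]
Let s = moles of AgCl that dissolve per litre. [Ag^+] = s, [Cl^-] = 0.086 + s ≈ 0.086 (Ksp is small, so little additional dissolves).
Ksp ≈ s × 0.086
s = 3.6 x 10^-9 M
Check: s = 3.6 x 10^-9 ≪ 0.086, so the approximation is valid.

s ≈ 3.6 x 10^-9 M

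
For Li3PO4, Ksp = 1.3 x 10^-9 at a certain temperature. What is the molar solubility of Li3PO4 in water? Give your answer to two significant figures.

Li3PO4(s) ⇌ 3 Li^+ + PO4^3-
Ksp = [Li^+]^3[PO4^3-]
With molar solubility s: [Li^+] = 3s, [PO4^3-] = s.
Ksp = (3s)^3s = 27s^4
s = (1.3 x 10^-9 / 27)^(1/4) = 2.6 × 10^-3 M

2.6e-3 M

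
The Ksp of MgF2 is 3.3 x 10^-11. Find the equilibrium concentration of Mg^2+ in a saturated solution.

MgF2(s) ⇌ Mg^2+(aq) + 2 F^-(aq)
Ksp = [Mg^2+][F^-]^2
Let s = molar solubility. Then [Mg^2+] = s and [F^-] = 2s.
Ksp = s(2s)^2 = 4s^3
s^3 = 3.3 x 10^-11 / 4, so s = 2.02 x 10^-4 M
[Mg^2+] = s = 2.0 × 10^-4 M

[Mg^2+] ≈ 2.0 x 10^-4 M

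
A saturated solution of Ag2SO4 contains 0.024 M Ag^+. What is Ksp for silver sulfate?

Ag2SO4(s) ⇌ 2 Ag^+ + SO4^2-
Stoichiometry gives [SO4^2-] = (1/2)[Ag^+] = 1.20 x 10^-2 M.
Ksp = [Ag^+]^2[SO4^2-]
Ksp = (2.4 × 10^-2)^2 × 1.20 × 10^-2 = 6.9 × 10^-6

Ksp = 6.9 x 10^-6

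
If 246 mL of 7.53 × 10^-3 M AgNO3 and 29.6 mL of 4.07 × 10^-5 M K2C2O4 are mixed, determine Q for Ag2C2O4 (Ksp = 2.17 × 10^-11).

Q ≈ 1.97 x 10^-10

Total volume = 246 + 29.6 = 275.6 mL.
[Ag^+] = 7.53 × 10^-3 × (246/275.6) = 6.721 × 10^-3 M
[C2O4^2-] = 4.07 × 10^-5 × (29.6/275.6) = 4.371 × 10^-6 M
Ag2C2O4(s) ⇌ 2 Ag^+(aq) + C2O4^2-(aq), so Q = [Ag^+]^2[C2O4^2-]
Q = (6.721 × 10^-3)^2(4.371 x 10^-6) = 1.97 × 10^-10
Q > Ksp, so Ag2C2O4 will precipitate.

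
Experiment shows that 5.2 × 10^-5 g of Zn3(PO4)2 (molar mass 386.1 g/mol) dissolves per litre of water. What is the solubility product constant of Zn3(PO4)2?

Ksp ≈ 4.8 x 10^-33

Molar solubility s = (5.2 × 10^-5 g/L) / (386.1 g/mol) = 1.35 × 10^-7 M.
Zn3(PO4)2(s) <=> 3 Zn^2+(aq) + 2 PO4^3-(aq)
If s mol/L of Zn3(PO4)2 dissolves, [Zn^2+] = 3s and [PO4^3-] = 2s.
Ksp = [Zn^2+]^3[PO4^3-]^2
Substituting: Ksp = (3s)^3(2s)^2 = 108s^5
With s = 1.35 × 10^-7: Ksp = 4.8 × 10^-33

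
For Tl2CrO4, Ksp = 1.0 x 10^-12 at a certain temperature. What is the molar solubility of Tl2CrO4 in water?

Tl2CrO4(s) ⇌ 2 Tl^+(aq) + CrO4^2-(aq)
Ksp = [Tl^+]^2[CrO4^2-]
For each mole of Tl2CrO4 that dissolves: [Tl^+] = 2s, [CrO4^2-] = s.
Ksp = (2s)^2s = 4s^3
Solving, s = (1.0 x 10^-12/4)^(1/3) = 6.3 x 10^-5 M

s = 6.3e-5 M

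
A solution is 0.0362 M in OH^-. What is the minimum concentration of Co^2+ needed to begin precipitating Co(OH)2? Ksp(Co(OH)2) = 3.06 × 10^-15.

Co(OH)2(s) ⇌ Co^2+ + 2 OH^-
Ksp = [Co^2+][OH^-]^2
Precipitation begins when Q = Ksp. With [OH^-] = 0.0362 M:
3.06 × 10^-15 = (0.0362)^2 × [Co^2+]
[Co^2+] = (3.06 × 10^-15 / 1.310 × 10^-3) = 2.34 × 10^-12 M

[Co^2+] = 2.34 × 10^-12 M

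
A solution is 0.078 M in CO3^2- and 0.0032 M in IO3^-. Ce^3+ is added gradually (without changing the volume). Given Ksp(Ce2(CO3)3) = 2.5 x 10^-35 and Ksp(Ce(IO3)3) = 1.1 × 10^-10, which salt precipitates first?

Ce2(CO3)3

Each salt begins to precipitate when Q = Ksp, i.e. when [Ce^3+] reaches its threshold.
For Ce2(CO3)3: 2.5 x 10^-35 = (0.078)^3 × [Ce^3+]^2  ⇒  [Ce^3+] = 2.3 × 10^-16 M.
For Ce(IO3)3: 1.1 × 10^-10 = (0.0032)^3 × [Ce^3+]  ⇒  [Ce^3+] = 3.4 × 10^-3 M.
The salt with the lower threshold [Ce^3+] precipitates first: Ce2(CO3)3.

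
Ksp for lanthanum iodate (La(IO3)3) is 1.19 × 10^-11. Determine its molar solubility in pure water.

s ≈ 8.15 × 10^-4 M

La(IO3)3(s) ⇌ La^3+ + 3 IO3^-
Ksp = [La^3+][IO3^-]^3
If s mol/L of La(IO3)3 dissolves, [La^3+] = s and [IO3^-] = 3s.
Substituting: Ksp = s(3s)^3 = 27s^4
s^4 = 1.19 × 10^-11 / 27, so s = 8.15 × 10^-4 M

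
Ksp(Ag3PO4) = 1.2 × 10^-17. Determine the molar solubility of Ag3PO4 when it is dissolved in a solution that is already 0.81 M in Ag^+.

Ag3PO4(s) ⇌ 3 Ag^+ + PO4^3-
Ksp = [Ag^+]^3[PO4^3-]
If s mol/L dissolves here, [Ag^+] = 0.81 + 3s ≈ 0.81, [PO4^3-] = s (Ksp is small, so little additional dissolves).
Ksp ≈ (0.81)^3 × s
s = 2.3 x 10^-17 M
Check: 3s = 6.8 × 10^-17 ≪ 0.81, so the approximation is valid.

s = 2.3 x 10^-17 M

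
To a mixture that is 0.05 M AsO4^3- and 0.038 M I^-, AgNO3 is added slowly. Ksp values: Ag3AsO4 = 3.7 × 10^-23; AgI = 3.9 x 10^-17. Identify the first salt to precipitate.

AgI

Precipitation of each salt starts when its ion product equals its Ksp.
For Ag3AsO4: 3.7 × 10^-23 = 0.05 × [Ag^+]^3  ⇒  [Ag^+] = 9.0 × 10^-8 M.
For AgI: 3.9 x 10^-17 = 0.038 × [Ag^+]  ⇒  [Ag^+] = 1.0 × 10^-15 M.
The salt with the lower threshold [Ag^+] precipitates first: AgI.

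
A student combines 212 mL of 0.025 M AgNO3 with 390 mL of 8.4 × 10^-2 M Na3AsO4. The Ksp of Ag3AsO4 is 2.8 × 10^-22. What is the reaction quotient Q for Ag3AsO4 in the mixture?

3.7e-8

Total volume = 212 + 390 = 602 mL.
[Ag^+] = 2.5 × 10^-2 × (212/602) = 8.80 x 10^-3 M
[AsO4^3-] = 8.4 × 10^-2 × (390/602) = 5.44 × 10^-2 M
Ag3AsO4(s) ⇌ 3 Ag^+(aq) + AsO4^3-(aq), so Q = [Ag^+]^3[AsO4^3-]
Q = (8.80 × 10^-3)^3(5.44 x 10^-2) = 3.7 × 10^-8
Q > Ksp, so Ag3AsO4 will precipitate.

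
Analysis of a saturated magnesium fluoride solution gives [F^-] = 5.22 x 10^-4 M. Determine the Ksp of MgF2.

Ksp = 7.11e-11

MgF2(s) <=> Mg^2+ + 2 F^-
Stoichiometry gives [Mg^2+] = (1/2)[F^-] = 2.610 x 10^-4 M.
Ksp = [Mg^2+][F^-]^2
Ksp = 2.610 × 10^-4 × (5.22 × 10^-4)^2 = 7.11 × 10^-11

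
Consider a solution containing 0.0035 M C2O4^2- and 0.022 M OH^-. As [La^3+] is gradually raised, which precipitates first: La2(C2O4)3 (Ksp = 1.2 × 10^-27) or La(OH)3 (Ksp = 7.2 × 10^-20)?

Precipitation of each salt starts when its ion product equals its Ksp.
For La2(C2O4)3: 1.2 × 10^-27 = (0.0035)^3 × [La^3+]^2  ⇒  [La^3+] = 1.7 × 10^-10 M.
For La(OH)3: 7.2 × 10^-20 = (0.022)^3 × [La^3+]  ⇒  [La^3+] = 6.8 × 10^-15 M.
The salt with the lower threshold [La^3+] precipitates first: La(OH)3.

La(OH)3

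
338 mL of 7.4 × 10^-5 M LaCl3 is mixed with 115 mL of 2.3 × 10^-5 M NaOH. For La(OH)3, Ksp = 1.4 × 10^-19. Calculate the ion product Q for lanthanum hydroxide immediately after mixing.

Total volume = 338 + 115 = 453 mL.
[La^3+] = 7.4 × 10^-5 × (338/453) = 5.52 × 10^-5 M
[OH^-] = 2.3 × 10^-5 × (115/453) = 5.84 × 10^-6 M
La(OH)3(s) ⇌ La^3+(aq) + 3 OH^-(aq), so Q = [La^3+][OH^-]^3
Q = (5.52 x 10^-5)(5.84 x 10^-6)^3 = 1.1 x 10^-20
Q < Ksp, so no precipitate of La(OH)3 forms.

1.1 × 10^-20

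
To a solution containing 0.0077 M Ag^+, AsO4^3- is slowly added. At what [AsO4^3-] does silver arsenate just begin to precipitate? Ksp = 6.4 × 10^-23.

1.4 × 10^-16 M

Ag3AsO4(s) ⇌ 3 Ag^+(aq) + AsO4^3-(aq)
Ksp = [Ag^+]^3[AsO4^3-]
Precipitation begins when Q = Ksp. With [Ag^+] = 0.0077 M:
6.4 × 10^-23 = (0.0077)^3 × [AsO4^3-]
[AsO4^3-] = (6.4 × 10^-23 / 4.57 × 10^-7) = 1.4 × 10^-16 M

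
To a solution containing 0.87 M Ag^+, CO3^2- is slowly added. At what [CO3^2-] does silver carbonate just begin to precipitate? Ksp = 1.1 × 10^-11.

Ag2CO3(s) ⇌ 2 Ag^+(aq) + CO3^2-(aq)
Ksp = [Ag^+]^2[CO3^2-]
Precipitation begins when Q = Ksp. With [Ag^+] = 0.87 M:
1.1 × 10^-11 = (0.87)^2 × [CO3^2-]
[CO3^2-] = (1.1 × 10^-11 / 7.57 x 10^-1) = 1.5 x 10^-11 M

[CO3^2-] = 1.5 × 10^-11 M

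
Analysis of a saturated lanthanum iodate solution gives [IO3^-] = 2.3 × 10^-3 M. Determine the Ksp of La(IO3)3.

La(IO3)3(s) <=> La^3+ + 3 IO3^-
Stoichiometry gives [La^3+] = (1/3)[IO3^-] = 7.67 x 10^-4 M.
Ksp = [La^3+][IO3^-]^3
Ksp = 7.67 × 10^-4 × (2.3 × 10^-3)^3 = 9.3 x 10^-12

Ksp = 9.3e-12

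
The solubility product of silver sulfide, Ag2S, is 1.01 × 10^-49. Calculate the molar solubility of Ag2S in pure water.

s ≈ 2.93 x 10^-17 M

Ag2S(s) ⇌ 2 Ag^+(aq) + S^2-(aq)
Ksp = [Ag^+]^2[S^2-]
If s mol/L of Ag2S dissolves, [Ag^+] = 2s and [S^2-] = s.
Substituting: Ksp = (2s)^2s = 4s^3
Solving, s = (1.01 × 10^-49/4)^(1/3) = 2.93 x 10^-17 M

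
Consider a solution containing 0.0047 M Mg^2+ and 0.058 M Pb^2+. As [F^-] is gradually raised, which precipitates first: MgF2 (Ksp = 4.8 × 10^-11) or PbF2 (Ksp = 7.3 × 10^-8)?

Precipitation of each salt starts when its ion product equals its Ksp.
For MgF2: 4.8 × 10^-11 = 0.0047 × [F^-]^2  ⇒  [F^-] = 1.0 × 10^-4 M.
For PbF2: 7.3 × 10^-8 = 0.058 × [F^-]^2  ⇒  [F^-] = 1.1 × 10^-3 M.
The salt with the lower threshold [F^-] precipitates first: MgF2.

MgF2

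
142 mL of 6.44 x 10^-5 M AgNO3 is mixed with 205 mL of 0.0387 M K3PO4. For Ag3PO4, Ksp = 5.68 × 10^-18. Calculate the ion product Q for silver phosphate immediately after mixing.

Q = 4.18 x 10^-16

Total volume = 142 + 205 = 347 mL.
[Ag^+] = 6.44 x 10^-5 × (142/347) = 2.635 × 10^-5 M
[PO4^3-] = 3.87 x 10^-2 × (205/347) = 2.286 × 10^-2 M
Ag3PO4(s) ⇌ 3 Ag^+(aq) + PO4^3-(aq), so Q = [Ag^+]^3[PO4^3-]
Q = (2.635 × 10^-5)^3(2.286 × 10^-2) = 4.18 x 10^-16
Q > Ksp, so Ag3PO4 will precipitate.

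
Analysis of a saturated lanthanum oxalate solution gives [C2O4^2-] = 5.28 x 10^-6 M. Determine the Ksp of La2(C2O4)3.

La2(C2O4)3(s) ⇌ 2 La^3+ + 3 C2O4^2-
Stoichiometry gives [La^3+] = (2/3)[C2O4^2-] = 3.520 × 10^-6 M.
Ksp = [La^3+]^2[C2O4^2-]^3
Ksp = (3.520 × 10^-6)^2 × (5.28 × 10^-6)^3 = 1.82 x 10^-27

1.82 x 10^-27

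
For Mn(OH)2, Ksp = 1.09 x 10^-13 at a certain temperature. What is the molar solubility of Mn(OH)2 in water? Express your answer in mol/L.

s = 3.01e-5 M

Mn(OH)2(s) <=> Mn^2+ + 2 OH^-
Ksp = [Mn^2+][OH^-]^2
If s mol/L of Mn(OH)2 dissolves, [Mn^2+] = s and [OH^-] = 2s.
Ksp = s(2s)^2 = 4s^3
s = (1.09 x 10^-13 / 4)^(1/3) = 3.01 × 10^-5 M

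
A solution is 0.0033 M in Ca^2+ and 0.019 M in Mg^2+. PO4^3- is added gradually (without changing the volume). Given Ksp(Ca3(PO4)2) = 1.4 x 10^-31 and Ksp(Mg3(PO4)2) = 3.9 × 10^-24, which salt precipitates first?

Ca3(PO4)2

Precipitation of each salt starts when its ion product equals its Ksp.
For Ca3(PO4)2: 1.4 x 10^-31 = (0.0033)^3 × [PO4^3-]^2  ⇒  [PO4^3-] = 2.0 x 10^-12 M.
For Mg3(PO4)2: 3.9 × 10^-24 = (0.019)^3 × [PO4^3-]^2  ⇒  [PO4^3-] = 7.5 x 10^-10 M.
The salt with the lower threshold [PO4^3-] precipitates first: Ca3(PO4)2.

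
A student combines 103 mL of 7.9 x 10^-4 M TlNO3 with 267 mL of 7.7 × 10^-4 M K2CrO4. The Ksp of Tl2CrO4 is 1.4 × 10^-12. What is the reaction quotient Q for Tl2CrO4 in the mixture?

Total volume = 103 + 267 = 370 mL.
[Tl^+] = 7.9 x 10^-4 × (103/370) = 2.20 × 10^-4 M
[CrO4^2-] = 7.7 x 10^-4 × (267/370) = 5.56 × 10^-4 M
Tl2CrO4(s) ⇌ 2 Tl^+ + CrO4^2-, so Q = [Tl^+]^2[CrO4^2-]
Q = (2.20 × 10^-4)^2(5.56 x 10^-4) = 2.7 × 10^-11
Q > Ksp, so Tl2CrO4 will precipitate.

2.7 × 10^-11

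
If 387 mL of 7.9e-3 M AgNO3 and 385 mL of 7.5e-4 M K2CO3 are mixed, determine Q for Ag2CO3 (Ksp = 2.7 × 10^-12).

5.9 × 10^-9

Total volume = 387 + 385 = 772 mL.
[Ag^+] = 7.9 x 10^-3 × (387/772) = 3.96 x 10^-3 M
[CO3^2-] = 7.5 × 10^-4 × (385/772) = 3.74 × 10^-4 M
Ag2CO3(s) ⇌ 2 Ag^+ + CO3^2-, so Q = [Ag^+]^2[CO3^2-]
Q = (3.96 × 10^-3)^2(3.74 × 10^-4) = 5.9 × 10^-9
Q > Ksp, so Ag2CO3 will precipitate.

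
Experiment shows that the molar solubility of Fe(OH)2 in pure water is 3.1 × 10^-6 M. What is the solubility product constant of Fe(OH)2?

Fe(OH)2(s) ⇌ Fe^2+ + 2 OH^-
For each mole of Fe(OH)2 that dissolves: [Fe^2+] = s, [OH^-] = 2s.
Ksp = [Fe^2+][OH^-]^2
Substituting: Ksp = s(2s)^2 = 4s^3
With s = 3.1 × 10^-6: Ksp = 1.2 × 10^-16

1.2e-16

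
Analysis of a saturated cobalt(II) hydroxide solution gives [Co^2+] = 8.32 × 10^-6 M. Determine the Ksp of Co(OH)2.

Ksp = 2.30 × 10^-15

Co(OH)2(s) ⇌ Co^2+(aq) + 2 OH^-(aq)
Stoichiometry gives [OH^-] = (2/1)[Co^2+] = 1.664 × 10^-5 M.
Ksp = [Co^2+][OH^-]^2
Ksp = 8.32 x 10^-6 × (1.664 x 10^-5)^2 = 2.30 × 10^-15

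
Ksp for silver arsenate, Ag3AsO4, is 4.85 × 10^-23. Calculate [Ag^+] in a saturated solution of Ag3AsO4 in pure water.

3.47e-6 M

Ag3AsO4(s) ⇌ 3 Ag^+ + AsO4^3-
Ksp = [Ag^+]^3[AsO4^3-]
If s mol/L of Ag3AsO4 dissolves, [Ag^+] = 3s and [AsO4^3-] = s.
Substituting: Ksp = (3s)^3s = 27s^4
Solving, s = (4.85 × 10^-23/27)^(1/4) = 1.158 × 10^-6 M
[Ag^+] = 3s = 3.47 × 10^-6 M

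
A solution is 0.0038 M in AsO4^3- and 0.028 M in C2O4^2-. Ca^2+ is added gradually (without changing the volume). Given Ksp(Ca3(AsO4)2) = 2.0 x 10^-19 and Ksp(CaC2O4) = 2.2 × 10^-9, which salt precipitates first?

CaC2O4

Each salt begins to precipitate when Q = Ksp, i.e. when [Ca^2+] reaches its threshold.
For Ca3(AsO4)2: 2.0 x 10^-19 = (0.0038)^2 × [Ca^2+]^3  ⇒  [Ca^2+] = 2.4 × 10^-5 M.
For CaC2O4: 2.2 × 10^-9 = 0.028 × [Ca^2+]  ⇒  [Ca^2+] = 7.9 × 10^-8 M.
The salt with the lower threshold [Ca^2+] precipitates first: CaC2O4.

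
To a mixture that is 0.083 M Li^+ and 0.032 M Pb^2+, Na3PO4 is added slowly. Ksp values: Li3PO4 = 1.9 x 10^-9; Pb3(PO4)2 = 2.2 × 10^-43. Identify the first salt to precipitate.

Pb3(PO4)2

Precipitation of each salt starts when its ion product equals its Ksp.
For Li3PO4: 1.9 x 10^-9 = (0.083)^3 × [PO4^3-]  ⇒  [PO4^3-] = 3.3 x 10^-6 M.
For Pb3(PO4)2: 2.2 × 10^-43 = (0.032)^3 × [PO4^3-]^2  ⇒  [PO4^3-] = 8.2 × 10^-20 M.
The salt with the lower threshold [PO4^3-] precipitates first: Pb3(PO4)2.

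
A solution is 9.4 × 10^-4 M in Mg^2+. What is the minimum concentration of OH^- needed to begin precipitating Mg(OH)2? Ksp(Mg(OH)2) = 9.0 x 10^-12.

[OH^-] ≈ 9.8 × 10^-5 M

Mg(OH)2(s) ⇌ Mg^2+(aq) + 2 OH^-(aq)
Ksp = [Mg^2+][OH^-]^2
Precipitation begins when Q = Ksp. With [Mg^2+] = 9.4 × 10^-4 M:
9.0 x 10^-12 = (9.4 × 10^-4) × [OH^-]^2
[OH^-] = (9.0 x 10^-12 / 9.4 × 10^-4)^(1/2) = 9.8 × 10^-5 M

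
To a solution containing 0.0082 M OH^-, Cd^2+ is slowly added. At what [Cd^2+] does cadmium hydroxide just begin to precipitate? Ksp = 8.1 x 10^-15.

Cd(OH)2(s) <=> Cd^2+(aq) + 2 OH^-(aq)
Ksp = [Cd^2+][OH^-]^2
Precipitation begins when Q = Ksp. With [OH^-] = 0.0082 M:
8.1 x 10^-15 = (0.0082)^2 × [Cd^2+]
[Cd^2+] = (8.1 x 10^-15 / 6.72 x 10^-5) = 1.2 × 10^-10 M

[Cd^2+] = 1.2 × 10^-10 M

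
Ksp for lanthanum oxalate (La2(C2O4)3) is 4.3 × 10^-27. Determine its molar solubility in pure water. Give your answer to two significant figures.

La2(C2O4)3(s) <=> 2 La^3+ + 3 C2O4^2-
Ksp = [La^3+]^2[C2O4^2-]^3
If s mol/L of La2(C2O4)3 dissolves, [La^3+] = 2s and [C2O4^2-] = 3s.
Ksp = (2s)^2(3s)^3 = 108s^5
Solving, s = (4.3 × 10^-27/108)^(1/5) = 2.1 x 10^-6 M

s ≈ 2.1e-6 M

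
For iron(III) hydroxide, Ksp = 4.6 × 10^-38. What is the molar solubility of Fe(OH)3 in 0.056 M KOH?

2.6 × 10^-34 M

Fe(OH)3(s) ⇌ Fe^3+(aq) + 3 OH^-(aq)
Ksp = [Fe^3+][OH^-]^3
Let s be the molar solubility in this solution. [Fe^3+] = s, [OH^-] = 0.056 + 3s ≈ 0.056 (Ksp is small, so little additional dissolves).
Ksp ≈ s × (0.056)^3
s = 2.6 x 10^-34 M
Check: 3s = 7.9 × 10^-34 ≪ 0.056, so the approximation is valid.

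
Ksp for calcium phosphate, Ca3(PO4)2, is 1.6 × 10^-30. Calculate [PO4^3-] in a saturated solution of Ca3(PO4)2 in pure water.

Ca3(PO4)2(s) ⇌ 3 Ca^2+ + 2 PO4^3-
Ksp = [Ca^2+]^3[PO4^3-]^2
With molar solubility s: [Ca^2+] = 3s, [PO4^3-] = 2s.
Ksp = (3s)^3(2s)^2 = 108s^5
s^5 = 1.6 × 10^-30 / 108, so s = 4.31 x 10^-7 M
[PO4^3-] = 2s = 8.6 × 10^-7 M

[PO4^3-] = 8.6e-7 M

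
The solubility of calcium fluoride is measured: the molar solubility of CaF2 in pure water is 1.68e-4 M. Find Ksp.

Ksp = 1.90e-11

CaF2(s) ⇌ Ca^2+(aq) + 2 F^-(aq)
For each mole of CaF2 that dissolves: [Ca^2+] = s, [F^-] = 2s.
Ksp = [Ca^2+][F^-]^2
Substituting: Ksp = s(2s)^2 = 4s^3
Ksp = 4 × (1.68 × 10^-4)^3 = 1.90 x 10^-11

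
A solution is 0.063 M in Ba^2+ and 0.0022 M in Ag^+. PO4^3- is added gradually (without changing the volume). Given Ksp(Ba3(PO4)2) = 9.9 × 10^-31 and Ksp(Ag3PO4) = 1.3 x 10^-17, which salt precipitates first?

Ba3(PO4)2

Precipitation of each salt starts when its ion product equals its Ksp.
For Ba3(PO4)2: 9.9 × 10^-31 = (0.063)^3 × [PO4^3-]^2  ⇒  [PO4^3-] = 6.3 x 10^-14 M.
For Ag3PO4: 1.3 x 10^-17 = (0.0022)^3 × [PO4^3-]  ⇒  [PO4^3-] = 1.2 × 10^-9 M.
The salt with the lower threshold [PO4^3-] precipitates first: Ba3(PO4)2.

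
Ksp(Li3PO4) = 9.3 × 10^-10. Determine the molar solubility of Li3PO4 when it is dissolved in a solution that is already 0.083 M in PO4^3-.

s = 7.5 × 10^-4 M

Li3PO4(s) <=> 3 Li^+ + PO4^3-
Ksp = [Li^+]^3[PO4^3-]
If s mol/L dissolves here, [Li^+] = 3s, [PO4^3-] = 0.083 + s ≈ 0.083 (Ksp is small, so little additional dissolves).
Ksp ≈ (3s)^3 × 0.083
s = 7.5 × 10^-4 M
Check: s = 7.5 x 10^-4 ≪ 0.083, so the approximation is valid.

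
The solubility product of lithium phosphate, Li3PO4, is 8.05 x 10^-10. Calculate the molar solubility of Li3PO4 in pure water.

Li3PO4(s) ⇌ 3 Li^+ + PO4^3-
Ksp = [Li^+]^3[PO4^3-]
Let s = molar solubility. Then [Li^+] = 3s and [PO4^3-] = s.
So Ksp = (3s)^3 × s = 27s^4
Solving, s = (8.05 x 10^-10/27)^(1/4) = 2.34 × 10^-3 M

s ≈ 2.34 × 10^-3 M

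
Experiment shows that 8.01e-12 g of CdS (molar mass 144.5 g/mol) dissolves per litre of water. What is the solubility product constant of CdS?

Molar solubility s = (8.01 × 10^-12 g/L) / (144.5 g/mol) = 5.543 × 10^-14 M.
CdS(s) ⇌ Cd^2+ + S^2-
With molar solubility s: [Cd^2+] = s, [S^2-] = s.
Ksp = [Cd^2+][S^2-]
Ksp = s × s = s^2
With s = 5.543 × 10^-14: Ksp = 3.07 × 10^-27

Ksp = 3.07e-27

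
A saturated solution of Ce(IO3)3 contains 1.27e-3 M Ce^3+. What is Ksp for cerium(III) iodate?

Ksp ≈ 7.02 x 10^-11

Ce(IO3)3(s) <=> Ce^3+(aq) + 3 IO3^-(aq)
Stoichiometry gives [IO3^-] = (3/1)[Ce^3+] = 3.810 × 10^-3 M.
Ksp = [Ce^3+][IO3^-]^3
Ksp = 1.27 × 10^-3 × (3.810 × 10^-3)^3 = 7.02 x 10^-11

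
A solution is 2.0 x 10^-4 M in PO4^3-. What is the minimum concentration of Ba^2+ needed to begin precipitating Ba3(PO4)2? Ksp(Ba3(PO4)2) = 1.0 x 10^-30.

Ba3(PO4)2(s) ⇌ 3 Ba^2+(aq) + 2 PO4^3-(aq)
Ksp = [Ba^2+]^3[PO4^3-]^2
Precipitation begins when Q = Ksp. With [PO4^3-] = 2.0 x 10^-4 M:
1.0 x 10^-30 = (2.0 x 10^-4)^2 × [Ba^2+]^3
[Ba^2+] = (1.0 x 10^-30 / 4.00 x 10^-8)^(1/3) = 2.9 × 10^-8 M

[Ba^2+] = 2.9 × 10^-8 M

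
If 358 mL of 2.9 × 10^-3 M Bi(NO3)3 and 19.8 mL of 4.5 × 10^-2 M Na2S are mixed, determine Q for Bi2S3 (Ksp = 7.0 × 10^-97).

Q = 9.9 × 10^-14

Total volume = 358 + 19.8 = 377.8 mL.
[Bi^3+] = 2.9 x 10^-3 × (358/377.8) = 2.75 x 10^-3 M
[S^2-] = 4.5 × 10^-2 × (19.8/377.8) = 2.36 × 10^-3 M
Bi2S3(s) ⇌ 2 Bi^3+(aq) + 3 S^2-(aq), so Q = [Bi^3+]^2[S^2-]^3
Q = (2.75 x 10^-3)^2(2.36 x 10^-3)^3 = 9.9 × 10^-14
Q > Ksp, so Bi2S3 will precipitate.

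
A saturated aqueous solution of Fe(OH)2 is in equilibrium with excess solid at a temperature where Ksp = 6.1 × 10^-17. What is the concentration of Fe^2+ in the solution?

[Fe^2+] ≈ 2.5 × 10^-6 M

Fe(OH)2(s) ⇌ Fe^2+ + 2 OH^-
Ksp = [Fe^2+][OH^-]^2
If s mol/L of Fe(OH)2 dissolves, [Fe^2+] = s and [OH^-] = 2s.
Ksp = s(2s)^2 = 4s^3
Solving, s = (6.1 × 10^-17/4)^(1/3) = 2.48 × 10^-6 M
[Fe^2+] = s = 2.5 × 10^-6 M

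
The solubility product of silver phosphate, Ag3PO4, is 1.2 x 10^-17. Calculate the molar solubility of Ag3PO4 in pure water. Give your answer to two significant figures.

Ag3PO4(s) ⇌ 3 Ag^+ + PO4^3-
Ksp = [Ag^+]^3[PO4^3-]
For each mole of Ag3PO4 that dissolves: [Ag^+] = 3s, [PO4^3-] = s.
Substituting: Ksp = (3s)^3s = 27s^4
Solving, s = (1.2 x 10^-17/27)^(1/4) = 2.6 × 10^-5 M

2.6 × 10^-5 M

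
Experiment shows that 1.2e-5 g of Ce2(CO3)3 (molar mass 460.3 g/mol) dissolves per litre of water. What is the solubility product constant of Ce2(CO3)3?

Molar solubility s = (1.2 × 10^-5 g/L) / (460.3 g/mol) = 2.61 × 10^-8 M.
Ce2(CO3)3(s) <=> 2 Ce^3+ + 3 CO3^2-
For each mole of Ce2(CO3)3 that dissolves: [Ce^3+] = 2s, [CO3^2-] = 3s.
Ksp = [Ce^3+]^2[CO3^2-]^3
Ksp = (2s)^2(3s)^3 = 108s^5
With s = 2.61 x 10^-8: Ksp = 1.3 × 10^-36

Ksp ≈ 1.3 × 10^-36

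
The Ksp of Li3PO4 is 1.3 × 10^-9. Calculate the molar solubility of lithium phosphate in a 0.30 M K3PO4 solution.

Li3PO4(s) ⇌ 3 Li^+(aq) + PO4^3-(aq)
Ksp = [Li^+]^3[PO4^3-]
Let s be the molar solubility in this solution. [Li^+] = 3s, [PO4^3-] = 0.30 + s ≈ 0.30 (since PO4^3- from K3PO4 dominates).
Ksp ≈ (3s)^3 × 0.30
s = 5.4 x 10^-4 M
Check: s = 5.4 x 10^-4 ≪ 0.30, so the approximation is valid.

5.4 x 10^-4 M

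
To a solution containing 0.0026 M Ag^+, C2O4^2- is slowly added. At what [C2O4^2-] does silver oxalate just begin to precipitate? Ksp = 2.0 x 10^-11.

Ag2C2O4(s) ⇌ 2 Ag^+ + C2O4^2-
Ksp = [Ag^+]^2[C2O4^2-]
Precipitation begins when Q = Ksp. With [Ag^+] = 0.0026 M:
2.0 x 10^-11 = (0.0026)^2 × [C2O4^2-]
[C2O4^2-] = (2.0 x 10^-11 / 6.76 × 10^-6) = 3.0 × 10^-6 M

[C2O4^2-] = 3.0 x 10^-6 M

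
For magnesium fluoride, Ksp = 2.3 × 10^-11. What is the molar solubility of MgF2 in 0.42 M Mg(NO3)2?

MgF2(s) <=> Mg^2+ + 2 F^-
Ksp = [Mg^2+][F^-]^2
If s mol/L dissolves here, [Mg^2+] = 0.42 + s ≈ 0.42, [F^-] = 2s (Ksp is small, so little additional dissolves).
Ksp ≈ 0.42 × (2s)^2
s = 3.7 × 10^-6 M
Check: s = 3.7 × 10^-6 ≪ 0.42, so the approximation is valid.

s ≈ 3.7 x 10^-6 M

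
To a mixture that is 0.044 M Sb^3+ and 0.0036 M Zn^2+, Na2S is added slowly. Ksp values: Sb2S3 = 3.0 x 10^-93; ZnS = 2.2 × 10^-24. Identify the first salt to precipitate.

Sb2S3

Precipitation of each salt starts when its ion product equals its Ksp.
For Sb2S3: 3.0 x 10^-93 = (0.044)^2 × [S^2-]^3  ⇒  [S^2-] = 1.2 × 10^-30 M.
For ZnS: 2.2 × 10^-24 = 0.0036 × [S^2-]  ⇒  [S^2-] = 6.1 × 10^-22 M.
The salt with the lower threshold [S^2-] precipitates first: Sb2S3.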